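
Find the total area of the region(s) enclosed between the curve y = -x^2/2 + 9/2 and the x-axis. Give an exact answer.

18

The curve meets the x-axis where -x^2/2 + 9/2 = 0, i.e. -(x - 3)*(x + 3)/2 = 0, at x = -3, 3.
On [-3, 3] the curve lies above the axis; ∫[-3,3] (-x^2/2 + 9/2) dx = 18, giving area 18.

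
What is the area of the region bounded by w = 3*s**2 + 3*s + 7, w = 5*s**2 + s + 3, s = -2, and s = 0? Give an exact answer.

The difference (3*s**2 + 3*s + 7) - (5*s**2 + s + 3) = -2*s**2 + 2*s + 4 changes sign at s = -1 inside [-2, 0], so split the integral there.
∫[-2,-1] (-2*s**2 + 2*s + 4) ds = -11/3; the area of that piece is 11/3.
∫[-1,0] (-2*s**2 + 2*s + 4) ds = 7/3.
Total area = 11/3 + 7/3 = 6.

6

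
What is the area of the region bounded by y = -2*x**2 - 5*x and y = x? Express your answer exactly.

Set the curves equal: -2*x**2 - 5*x = x, so -2*x**2 - 6*x = 0, which factors as -2*x*(x + 3) = 0. The curves meet at x = -3, 0.
On [-3, 0], y = -2*x**2 - 5*x is on top; that piece has area ∫[-3,0] (-2*x**2 - 6*x) dx = 9.

9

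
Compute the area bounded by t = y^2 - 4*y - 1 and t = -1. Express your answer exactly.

Both boundary curves give t as a function of y, so integrate with respect to y. Setting them equal: y^2 - 4*y = 0, i.e. y*(y - 4) = 0, so they meet at y = 0, 4.
For y in [0, 4], t = y^2 - 4*y - 1 is on the left; area = ∫[0,4] (-(y^2 - 4*y)) dy = 32/3.

32/3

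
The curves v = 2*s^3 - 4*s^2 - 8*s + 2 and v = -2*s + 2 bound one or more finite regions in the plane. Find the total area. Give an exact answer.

71/3

Set the curves equal: 2*s^3 - 4*s^2 - 8*s + 2 = -2*s + 2, so 2*s^3 - 4*s^2 - 6*s = 0, which factors as 2*s*(s - 3)*(s + 1) = 0. The curves meet at s = -1, 0, 3.
On [-1, 0], v = 2*s^3 - 4*s^2 - 8*s + 2 is on top; that piece has area ∫[-1,0] (2*s^3 - 4*s^2 - 6*s) ds = 7/6.
On [0, 3], v = -2*s + 2 is on top; that piece has area ∫[0,3] (-(2*s^3 - 4*s^2 - 6*s)) ds = 45/2.
Total enclosed area = 7/6 + 45/2 = 71/3.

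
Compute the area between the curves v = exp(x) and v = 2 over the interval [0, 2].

The difference (exp(x)) - (2) = exp(x) - 2 changes sign at x = log(2) inside [0, 2], so split the integral there.
∫[0,log(2)] (exp(x) - 2) dx = 1 - log(4); the area of that piece is -1 + log(4).
∫[log(2),2] (exp(x) - 2) dx = -6 + 2*log(2) + exp(2).
Total area = (-1 + log(4)) + (-6 + 2*log(2) + exp(2)) = -7 + 4*log(2) + exp(2).

-7 + 4*log(2) + exp(2)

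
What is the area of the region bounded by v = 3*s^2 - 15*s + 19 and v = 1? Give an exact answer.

Set the curves equal: 3*s^2 - 15*s + 19 = 1, so 3*s^2 - 15*s + 18 = 0, which factors as 3*(s - 3)*(s - 2) = 0. The curves meet at s = 2, 3.
On [2, 3], v = 1 is on top; that piece has area ∫[2,3] (-(3*s^2 - 15*s + 18)) ds = 1/2.

1/2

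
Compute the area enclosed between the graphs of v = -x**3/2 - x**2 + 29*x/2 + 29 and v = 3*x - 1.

5137/24

Set the curves equal: -x**3/2 - x**2 + 29*x/2 + 29 = 3*x - 1, so -x**3/2 - x**2 + 23*x/2 + 30 = 0, which factors as -(x - 5)*(x + 3)*(x + 4)/2 = 0. The curves meet at x = -4, -3, 5.
On [-4, -3], v = 3*x - 1 is on top; that piece has area ∫[-4,-3] (-(-x**3/2 - x**2 + 23*x/2 + 30)) dx = 17/24.
On [-3, 5], v = -x**3/2 - x**2 + 29*x/2 + 29 is on top; that piece has area ∫[-3,5] (-x**3/2 - x**2 + 23*x/2 + 30) dx = 640/3.
Total enclosed area = 17/24 + 640/3 = 5137/24.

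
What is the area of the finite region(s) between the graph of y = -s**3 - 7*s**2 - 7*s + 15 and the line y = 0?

The curve meets the s-axis where -s**3 - 7*s**2 - 7*s + 15 = 0, i.e. -(s - 1)*(s + 3)*(s + 5) = 0, at s = -5, -3, 1.
On [-5, -3] the curve lies below the axis; ∫[-5,-3] (-s**3 - 7*s**2 - 7*s + 15) ds = -20/3, giving area 20/3.
On [-3, 1] the curve lies above the axis; ∫[-3,1] (-s**3 - 7*s**2 - 7*s + 15) ds = 128/3, giving area 128/3.
Total area = 20/3 + 128/3 = 148/3.

148/3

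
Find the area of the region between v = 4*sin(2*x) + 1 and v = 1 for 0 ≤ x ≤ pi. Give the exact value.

8

The difference (4*sin(2*x) + 1) - (1) = 4*sin(2*x) changes sign at x = pi/2 inside [0, pi], so split the integral there.
∫[0,pi/2] (4*sin(2*x)) dx = 4.
∫[pi/2,pi] (4*sin(2*x)) dx = -4; the area of that piece is 4.
Total area = 4 + 4 = 8.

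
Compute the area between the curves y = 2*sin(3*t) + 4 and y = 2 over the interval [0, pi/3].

On [0, pi/3], (2*sin(3*t) + 4) - (2) = 2*sin(3*t) + 2 is ≥ 0 throughout, so the area is a single integral of |2*sin(3*t) + 2|.
∫[0,pi/3] (2*sin(3*t) + 2) dt = 4/3 + 2*pi/3.

4/3 + 2*pi/3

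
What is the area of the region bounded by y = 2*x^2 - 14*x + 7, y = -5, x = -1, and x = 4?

157/3

The difference (2*x^2 - 14*x + 7) - (-5) = 2*x^2 - 14*x + 12 changes sign at x = 1 inside [-1, 4], so split the integral there.
∫[-1,1] (2*x^2 - 14*x + 12) dx = 76/3.
∫[1,4] (2*x^2 - 14*x + 12) dx = -27; the area of that piece is 27.
Total area = 76/3 + 27 = 157/3.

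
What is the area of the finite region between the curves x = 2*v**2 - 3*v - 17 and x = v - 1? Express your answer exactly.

Both boundary curves give x as a function of v, so integrate with respect to v. Setting them equal: 2*v**2 - 4*v - 16 = 0, i.e. 2*(v - 4)*(v + 2) = 0, so they meet at v = -2, 4.
For v in [-2, 4], x = 2*v**2 - 3*v - 17 is on the left; area = ∫[-2,4] (-(2*v**2 - 4*v - 16)) dv = 72.

72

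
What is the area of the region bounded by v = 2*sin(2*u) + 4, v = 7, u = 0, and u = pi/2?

-2 + 3*pi/2

On [0, pi/2], (2*sin(2*u) + 4) - (7) = 2*sin(2*u) - 3 is ≤ 0 throughout, so the area is a single integral of |2*sin(2*u) - 3|.
∫[0,pi/2] (2*sin(2*u) - 3) du = 2 - 3*pi/2; the area of that piece is -2 + 3*pi/2.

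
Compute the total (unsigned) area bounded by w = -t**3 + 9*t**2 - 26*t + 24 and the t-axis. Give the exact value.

1/2

The curve meets the t-axis where -t**3 + 9*t**2 - 26*t + 24 = 0, i.e. -(t - 4)*(t - 3)*(t - 2) = 0, at t = 2, 3, 4.
On [2, 3] the curve lies below the axis; ∫[2,3] (-t**3 + 9*t**2 - 26*t + 24) dt = -1/4, giving area 1/4.
On [3, 4] the curve lies above the axis; ∫[3,4] (-t**3 + 9*t**2 - 26*t + 24) dt = 1/4, giving area 1/4.
Total area = 1/4 + 1/4 = 1/2.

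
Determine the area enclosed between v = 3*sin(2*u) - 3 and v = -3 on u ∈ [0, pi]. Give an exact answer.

6

The difference (3*sin(2*u) - 3) - (-3) = 3*sin(2*u) changes sign at u = pi/2 inside [0, pi], so split the integral there.
∫[0,pi/2] (3*sin(2*u)) du = 3.
∫[pi/2,pi] (3*sin(2*u)) du = -3; the area of that piece is 3.
Total area = 3 + 3 = 6.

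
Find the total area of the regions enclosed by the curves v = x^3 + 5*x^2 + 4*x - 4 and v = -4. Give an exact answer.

71/6

Set the curves equal: x^3 + 5*x^2 + 4*x - 4 = -4, so x^3 + 5*x^2 + 4*x = 0, which factors as x*(x + 1)*(x + 4) = 0. The curves meet at x = -4, -1, 0.
On [-4, -1], v = x^3 + 5*x^2 + 4*x - 4 is on top; that piece has area ∫[-4,-1] (x^3 + 5*x^2 + 4*x) dx = 45/4.
On [-1, 0], v = -4 is on top; that piece has area ∫[-1,0] (-(x^3 + 5*x^2 + 4*x)) dx = 7/12.
Total enclosed area = 45/4 + 7/12 = 71/6.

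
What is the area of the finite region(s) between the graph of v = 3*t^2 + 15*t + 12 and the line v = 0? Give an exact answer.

27/2

The curve meets the t-axis where 3*t^2 + 15*t + 12 = 0, i.e. 3*(t + 1)*(t + 4) = 0, at t = -4, -1.
On [-4, -1] the curve lies below the axis; ∫[-4,-1] (3*t^2 + 15*t + 12) dt = -27/2, giving area 27/2.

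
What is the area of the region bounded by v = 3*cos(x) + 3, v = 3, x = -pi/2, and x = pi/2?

On [-pi/2, pi/2], (3*cos(x) + 3) - (3) = 3*cos(x) is ≥ 0 throughout, so the area is a single integral of |3*cos(x)|.
∫[-pi/2,pi/2] (3*cos(x)) dx = 6.

6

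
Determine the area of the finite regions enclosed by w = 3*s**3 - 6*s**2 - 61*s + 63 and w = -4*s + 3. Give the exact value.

Set the curves equal: 3*s**3 - 6*s**2 - 61*s + 63 = -4*s + 3, so 3*s**3 - 6*s**2 - 57*s + 60 = 0, which factors as 3*(s - 5)*(s - 1)*(s + 4) = 0. The curves meet at s = -4, 1, 5.
On [-4, 1], w = 3*s**3 - 6*s**2 - 61*s + 63 is on top; that piece has area ∫[-4,1] (3*s**3 - 6*s**2 - 57*s + 60) ds = 1625/4.
On [1, 5], w = -4*s + 3 is on top; that piece has area ∫[1,5] (-(3*s**3 - 6*s**2 - 57*s + 60)) ds = 224.
Total enclosed area = 1625/4 + 224 = 2521/4.

2521/4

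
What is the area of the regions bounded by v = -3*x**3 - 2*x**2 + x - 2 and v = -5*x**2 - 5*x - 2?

37/4

Set the curves equal: -3*x**3 - 2*x**2 + x - 2 = -5*x**2 - 5*x - 2, so -3*x**3 + 3*x**2 + 6*x = 0, which factors as -3*x*(x - 2)*(x + 1) = 0. The curves meet at x = -1, 0, 2.
On [-1, 0], v = -5*x**2 - 5*x - 2 is on top; that piece has area ∫[-1,0] (-(-3*x**3 + 3*x**2 + 6*x)) dx = 5/4.
On [0, 2], v = -3*x**3 - 2*x**2 + x - 2 is on top; that piece has area ∫[0,2] (-3*x**3 + 3*x**2 + 6*x) dx = 8.
Total enclosed area = 5/4 + 8 = 37/4.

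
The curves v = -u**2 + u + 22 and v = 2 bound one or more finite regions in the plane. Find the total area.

Set the curves equal: -u**2 + u + 22 = 2, so -u**2 + u + 20 = 0, which factors as -(u - 5)*(u + 4) = 0. The curves meet at u = -4, 5.
On [-4, 5], v = -u**2 + u + 22 is on top; that piece has area ∫[-4,5] (-u**2 + u + 20) du = 243/2.

243/2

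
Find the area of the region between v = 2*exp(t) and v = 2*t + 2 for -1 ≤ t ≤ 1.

On [-1, 1], (2*exp(t)) - (2*t + 2) = -2*t + 2*exp(t) - 2 is ≥ 0 throughout, so the area is a single integral of |-2*t + 2*exp(t) - 2|.
∫[-1,1] (-2*t + 2*exp(t) - 2) dt = -4 - 2*exp(-1) + 2*exp(1).

-4 - 2*exp(-1) + 2*exp(1)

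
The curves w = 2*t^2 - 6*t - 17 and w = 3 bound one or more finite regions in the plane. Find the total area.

343/3

Set the curves equal: 2*t^2 - 6*t - 17 = 3, so 2*t^2 - 6*t - 20 = 0, which factors as 2*(t - 5)*(t + 2) = 0. The curves meet at t = -2, 5.
On [-2, 5], w = 3 is on top; that piece has area ∫[-2,5] (-(2*t^2 - 6*t - 20)) dt = 343/3.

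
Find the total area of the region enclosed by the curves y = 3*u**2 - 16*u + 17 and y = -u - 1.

1/2

Set the curves equal: 3*u**2 - 16*u + 17 = -u - 1, so 3*u**2 - 15*u + 18 = 0, which factors as 3*(u - 3)*(u - 2) = 0. The curves meet at u = 2, 3.
On [2, 3], y = -u - 1 is on top; that piece has area ∫[2,3] (-(3*u**2 - 15*u + 18)) du = 1/2.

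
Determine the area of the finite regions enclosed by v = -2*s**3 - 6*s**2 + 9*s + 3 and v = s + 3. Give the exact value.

Set the curves equal: -2*s**3 - 6*s**2 + 9*s + 3 = s + 3, so -2*s**3 - 6*s**2 + 8*s = 0, which factors as -2*s*(s - 1)*(s + 4) = 0. The curves meet at s = -4, 0, 1.
On [-4, 0], v = s + 3 is on top; that piece has area ∫[-4,0] (-(-2*s**3 - 6*s**2 + 8*s)) ds = 64.
On [0, 1], v = -2*s**3 - 6*s**2 + 9*s + 3 is on top; that piece has area ∫[0,1] (-2*s**3 - 6*s**2 + 8*s) ds = 3/2.
Total enclosed area = 64 + 3/2 = 131/2.

131/2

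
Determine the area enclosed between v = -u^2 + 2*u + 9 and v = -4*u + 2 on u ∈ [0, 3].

39

On [0, 3], (-u^2 + 2*u + 9) - (-4*u + 2) = -u^2 + 6*u + 7 is ≥ 0 throughout, so the area is a single integral of |-u^2 + 6*u + 7|.
∫[0,3] (-u^2 + 6*u + 7) du = 39.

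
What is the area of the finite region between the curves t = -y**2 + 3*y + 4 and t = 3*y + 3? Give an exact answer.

Both boundary curves give t as a function of y, so integrate with respect to y. Setting them equal: -y**2 + 1 = 0, i.e. -(y - 1)*(y + 1) = 0, so they meet at y = -1, 1.
For y in [-1, 1], t = -y**2 + 3*y + 4 is on the right; area = ∫[-1,1] (-y**2 + 1) dy = 4/3.

4/3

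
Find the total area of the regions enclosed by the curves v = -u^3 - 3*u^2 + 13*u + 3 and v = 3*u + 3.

407/4

Set the curves equal: -u^3 - 3*u^2 + 13*u + 3 = 3*u + 3, so -u^3 - 3*u^2 + 10*u = 0, which factors as -u*(u - 2)*(u + 5) = 0. The curves meet at u = -5, 0, 2.
On [-5, 0], v = 3*u + 3 is on top; that piece has area ∫[-5,0] (-(-u^3 - 3*u^2 + 10*u)) du = 375/4.
On [0, 2], v = -u^3 - 3*u^2 + 13*u + 3 is on top; that piece has area ∫[0,2] (-u^3 - 3*u^2 + 10*u) du = 8.
Total enclosed area = 375/4 + 8 = 407/4.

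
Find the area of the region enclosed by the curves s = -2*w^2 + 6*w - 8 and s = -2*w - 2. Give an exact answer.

Both boundary curves give s as a function of w, so integrate with respect to w. Setting them equal: -2*w^2 + 8*w - 6 = 0, i.e. -2*(w - 3)*(w - 1) = 0, so they meet at w = 1, 3.
For w in [1, 3], s = -2*w^2 + 6*w - 8 is on the right; area = ∫[1,3] (-2*w^2 + 8*w - 6) dw = 8/3.

8/3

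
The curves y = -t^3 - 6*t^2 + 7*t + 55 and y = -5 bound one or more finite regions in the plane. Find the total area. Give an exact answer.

517/2

Set the curves equal: -t^3 - 6*t^2 + 7*t + 55 = -5, so -t^3 - 6*t^2 + 7*t + 60 = 0, which factors as -(t - 3)*(t + 4)*(t + 5) = 0. The curves meet at t = -5, -4, 3.
On [-5, -4], y = -5 is on top; that piece has area ∫[-5,-4] (-(-t^3 - 6*t^2 + 7*t + 60)) dt = 5/4.
On [-4, 3], y = -t^3 - 6*t^2 + 7*t + 55 is on top; that piece has area ∫[-4,3] (-t^3 - 6*t^2 + 7*t + 60) dt = 1029/4.
Total enclosed area = 5/4 + 1029/4 = 517/2.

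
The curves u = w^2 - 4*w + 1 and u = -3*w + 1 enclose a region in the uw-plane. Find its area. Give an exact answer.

1/6

Both boundary curves give u as a function of w, so integrate with respect to w. Setting them equal: w^2 - w = 0, i.e. w*(w - 1) = 0, so they meet at w = 0, 1.
For w in [0, 1], u = w^2 - 4*w + 1 is on the left; area = ∫[0,1] (-(w^2 - w)) dw = 1/6.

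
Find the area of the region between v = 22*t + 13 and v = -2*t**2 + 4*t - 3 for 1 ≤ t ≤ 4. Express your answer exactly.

225

On [1, 4], (22*t + 13) - (-2*t**2 + 4*t - 3) = 2*t**2 + 18*t + 16 is ≥ 0 throughout, so the area is a single integral of |2*t**2 + 18*t + 16|.
∫[1,4] (2*t**2 + 18*t + 16) dt = 225.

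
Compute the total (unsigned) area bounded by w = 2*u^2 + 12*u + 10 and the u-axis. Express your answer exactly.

64/3

The curve meets the u-axis where 2*u^2 + 12*u + 10 = 0, i.e. 2*(u + 1)*(u + 5) = 0, at u = -5, -1.
On [-5, -1] the curve lies below the axis; ∫[-5,-1] (2*u^2 + 12*u + 10) du = -64/3, giving area 64/3.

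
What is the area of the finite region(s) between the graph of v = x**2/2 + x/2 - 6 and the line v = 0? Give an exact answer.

The curve meets the x-axis where x**2/2 + x/2 - 6 = 0, i.e. (x - 3)*(x + 4)/2 = 0, at x = -4, 3.
On [-4, 3] the curve lies below the axis; ∫[-4,3] (x**2/2 + x/2 - 6) dx = -343/12, giving area 343/12.

343/12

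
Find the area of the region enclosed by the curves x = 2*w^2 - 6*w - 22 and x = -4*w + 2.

343/3

Both boundary curves give x as a function of w, so integrate with respect to w. Setting them equal: 2*w^2 - 2*w - 24 = 0, i.e. 2*(w - 4)*(w + 3) = 0, so they meet at w = -3, 4.
For w in [-3, 4], x = 2*w^2 - 6*w - 22 is on the left; area = ∫[-3,4] (-(2*w^2 - 2*w - 24)) dw = 343/3.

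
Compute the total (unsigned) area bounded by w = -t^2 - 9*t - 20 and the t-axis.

The curve meets the t-axis where -t^2 - 9*t - 20 = 0, i.e. -(t + 4)*(t + 5) = 0, at t = -5, -4.
On [-5, -4] the curve lies above the axis; ∫[-5,-4] (-t^2 - 9*t - 20) dt = 1/6, giving area 1/6.

1/6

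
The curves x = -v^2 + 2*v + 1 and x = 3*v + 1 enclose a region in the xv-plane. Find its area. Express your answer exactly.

1/6

Both boundary curves give x as a function of v, so integrate with respect to v. Setting them equal: -v^2 - v = 0, i.e. -v*(v + 1) = 0, so they meet at v = -1, 0.
For v in [-1, 0], x = -v^2 + 2*v + 1 is on the right; area = ∫[-1,0] (-v^2 - v) dv = 1/6.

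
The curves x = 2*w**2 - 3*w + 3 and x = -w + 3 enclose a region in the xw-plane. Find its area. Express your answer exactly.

1/3

Both boundary curves give x as a function of w, so integrate with respect to w. Setting them equal: 2*w**2 - 2*w = 0, i.e. 2*w*(w - 1) = 0, so they meet at w = 0, 1.
For w in [0, 1], x = 2*w**2 - 3*w + 3 is on the left; area = ∫[0,1] (-(2*w**2 - 2*w)) dw = 1/3.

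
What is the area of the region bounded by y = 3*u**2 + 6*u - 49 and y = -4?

256

Set the curves equal: 3*u**2 + 6*u - 49 = -4, so 3*u**2 + 6*u - 45 = 0, which factors as 3*(u - 3)*(u + 5) = 0. The curves meet at u = -5, 3.
On [-5, 3], y = -4 is on top; that piece has area ∫[-5,3] (-(3*u**2 + 6*u - 45)) du = 256.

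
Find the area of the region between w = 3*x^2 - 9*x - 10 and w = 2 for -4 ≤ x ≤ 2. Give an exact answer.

135

The difference (3*x^2 - 9*x - 10) - (2) = 3*x^2 - 9*x - 12 changes sign at x = -1 inside [-4, 2], so split the integral there.
∫[-4,-1] (3*x^2 - 9*x - 12) dx = 189/2.
∫[-1,2] (3*x^2 - 9*x - 12) dx = -81/2; the area of that piece is 81/2.
Total area = 189/2 + 81/2 = 135.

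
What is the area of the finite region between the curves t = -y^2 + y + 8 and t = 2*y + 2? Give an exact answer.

Both boundary curves give t as a function of y, so integrate with respect to y. Setting them equal: -y^2 - y + 6 = 0, i.e. -(y - 2)*(y + 3) = 0, so they meet at y = -3, 2.
For y in [-3, 2], t = -y^2 + y + 8 is on the right; area = ∫[-3,2] (-y^2 - y + 6) dy = 125/6.

125/6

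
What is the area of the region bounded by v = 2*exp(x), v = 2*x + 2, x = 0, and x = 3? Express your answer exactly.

On [0, 3], (2*exp(x)) - (2*x + 2) = -2*x + 2*exp(x) - 2 is ≥ 0 throughout, so the area is a single integral of |-2*x + 2*exp(x) - 2|.
∫[0,3] (-2*x + 2*exp(x) - 2) dx = -17 + 2*exp(3).

-17 + 2*exp(3)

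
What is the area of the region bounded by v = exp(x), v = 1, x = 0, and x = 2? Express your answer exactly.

On [0, 2], (exp(x)) - (1) = exp(x) - 1 is ≥ 0 throughout, so the area is a single integral of |exp(x) - 1|.
∫[0,2] (exp(x) - 1) dx = -3 + exp(2).

-3 + exp(2)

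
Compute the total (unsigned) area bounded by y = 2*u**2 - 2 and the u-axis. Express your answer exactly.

The curve meets the u-axis where 2*u**2 - 2 = 0, i.e. 2*(u - 1)*(u + 1) = 0, at u = -1, 1.
On [-1, 1] the curve lies below the axis; ∫[-1,1] (2*u**2 - 2) du = -8/3, giving area 8/3.

8/3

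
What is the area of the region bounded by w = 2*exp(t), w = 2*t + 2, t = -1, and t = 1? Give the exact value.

-4 - 2*exp(-1) + 2*exp(1)

On [-1, 1], (2*exp(t)) - (2*t + 2) = -2*t + 2*exp(t) - 2 is ≥ 0 throughout, so the area is a single integral of |-2*t + 2*exp(t) - 2|.
∫[-1,1] (-2*t + 2*exp(t) - 2) dt = -4 - 2*exp(-1) + 2*exp(1).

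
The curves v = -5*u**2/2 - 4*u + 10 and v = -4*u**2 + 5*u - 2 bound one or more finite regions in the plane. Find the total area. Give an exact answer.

2

Set the curves equal: -5*u**2/2 - 4*u + 10 = -4*u**2 + 5*u - 2, so 3*u**2/2 - 9*u + 12 = 0, which factors as 3*(u - 4)*(u - 2)/2 = 0. The curves meet at u = 2, 4.
On [2, 4], v = -4*u**2 + 5*u - 2 is on top; that piece has area ∫[2,4] (-(3*u**2/2 - 9*u + 12)) du = 2.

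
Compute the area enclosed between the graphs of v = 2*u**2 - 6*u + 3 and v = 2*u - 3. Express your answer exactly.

Set the curves equal: 2*u**2 - 6*u + 3 = 2*u - 3, so 2*u**2 - 8*u + 6 = 0, which factors as 2*(u - 3)*(u - 1) = 0. The curves meet at u = 1, 3.
On [1, 3], v = 2*u - 3 is on top; that piece has area ∫[1,3] (-(2*u**2 - 8*u + 6)) du = 8/3.

8/3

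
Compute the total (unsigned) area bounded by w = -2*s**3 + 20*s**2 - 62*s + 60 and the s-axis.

The curve meets the s-axis where -2*s**3 + 20*s**2 - 62*s + 60 = 0, i.e. -2*(s - 5)*(s - 3)*(s - 2) = 0, at s = 2, 3, 5.
On [2, 3] the curve lies below the axis; ∫[2,3] (-2*s**3 + 20*s**2 - 62*s + 60) ds = -5/6, giving area 5/6.
On [3, 5] the curve lies above the axis; ∫[3,5] (-2*s**3 + 20*s**2 - 62*s + 60) ds = 16/3, giving area 16/3.
Total area = 5/6 + 16/3 = 37/6.

37/6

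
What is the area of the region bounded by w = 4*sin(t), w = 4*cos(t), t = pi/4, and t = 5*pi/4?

8*sqrt(2)

On [pi/4, 5*pi/4], (4*sin(t)) - (4*cos(t)) = 4*sin(t) - 4*cos(t) is ≥ 0 throughout, so the area is a single integral of |4*sin(t) - 4*cos(t)|.
∫[pi/4,5*pi/4] (4*sin(t) - 4*cos(t)) dt = 8*sqrt(2).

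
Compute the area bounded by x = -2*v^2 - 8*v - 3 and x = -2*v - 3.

Both boundary curves give x as a function of v, so integrate with respect to v. Setting them equal: -2*v^2 - 6*v = 0, i.e. -2*v*(v + 3) = 0, so they meet at v = -3, 0.
For v in [-3, 0], x = -2*v^2 - 8*v - 3 is on the right; area = ∫[-3,0] (-2*v^2 - 6*v) dv = 9.

9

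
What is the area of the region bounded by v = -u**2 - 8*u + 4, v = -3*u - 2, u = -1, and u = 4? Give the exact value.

The difference (-u**2 - 8*u + 4) - (-3*u - 2) = -u**2 - 5*u + 6 changes sign at u = 1 inside [-1, 4], so split the integral there.
∫[-1,1] (-u**2 - 5*u + 6) du = 34/3.
∫[1,4] (-u**2 - 5*u + 6) du = -81/2; the area of that piece is 81/2.
Total area = 34/3 + 81/2 = 311/6.

311/6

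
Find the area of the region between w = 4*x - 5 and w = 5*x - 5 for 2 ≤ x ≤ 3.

On [2, 3], (4*x - 5) - (5*x - 5) = -x is ≤ 0 throughout, so the area is a single integral of |-x|.
∫[2,3] (-x) dx = -5/2; the area of that piece is 5/2.

5/2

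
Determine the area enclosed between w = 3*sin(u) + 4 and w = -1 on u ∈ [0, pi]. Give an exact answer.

On [0, pi], (3*sin(u) + 4) - (-1) = 3*sin(u) + 5 is ≥ 0 throughout, so the area is a single integral of |3*sin(u) + 5|.
∫[0,pi] (3*sin(u) + 5) du = 6 + 5*pi.

6 + 5*pi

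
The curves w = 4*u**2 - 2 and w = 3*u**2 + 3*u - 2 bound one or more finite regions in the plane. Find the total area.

Set the curves equal: 4*u**2 - 2 = 3*u**2 + 3*u - 2, so u**2 - 3*u = 0, which factors as u*(u - 3) = 0. The curves meet at u = 0, 3.
On [0, 3], w = 3*u**2 + 3*u - 2 is on top; that piece has area ∫[0,3] (-(u**2 - 3*u)) du = 9/2.

9/2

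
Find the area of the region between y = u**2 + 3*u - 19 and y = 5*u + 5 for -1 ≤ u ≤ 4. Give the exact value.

On [-1, 4], (u**2 + 3*u - 19) - (5*u + 5) = u**2 - 2*u - 24 is ≤ 0 throughout, so the area is a single integral of |u**2 - 2*u - 24|.
∫[-1,4] (u**2 - 2*u - 24) du = -340/3; the area of that piece is 340/3.

340/3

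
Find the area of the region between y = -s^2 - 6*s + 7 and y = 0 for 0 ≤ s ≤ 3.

67/3

The difference (-s^2 - 6*s + 7) - (0) = -s^2 - 6*s + 7 changes sign at s = 1 inside [0, 3], so split the integral there.
∫[0,1] (-s^2 - 6*s + 7) ds = 11/3.
∫[1,3] (-s^2 - 6*s + 7) ds = -56/3; the area of that piece is 56/3.
Total area = 11/3 + 56/3 = 67/3.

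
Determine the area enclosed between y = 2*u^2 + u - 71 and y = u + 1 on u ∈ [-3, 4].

1330/3

On [-3, 4], (2*u^2 + u - 71) - (u + 1) = 2*u^2 - 72 is ≤ 0 throughout, so the area is a single integral of |2*u^2 - 72|.
∫[-3,4] (2*u^2 - 72) du = -1330/3; the area of that piece is 1330/3.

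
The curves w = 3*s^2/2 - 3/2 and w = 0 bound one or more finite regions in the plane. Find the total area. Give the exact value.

2

Set the curves equal: 3*s^2/2 - 3/2 = 0, so 3*s^2/2 - 3/2 = 0, which factors as 3*(s - 1)*(s + 1)/2 = 0. The curves meet at s = -1, 1.
On [-1, 1], w = 0 is on top; that piece has area ∫[-1,1] (-(3*s^2/2 - 3/2)) ds = 2.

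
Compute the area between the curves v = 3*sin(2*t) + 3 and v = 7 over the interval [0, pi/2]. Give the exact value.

On [0, pi/2], (3*sin(2*t) + 3) - (7) = 3*sin(2*t) - 4 is ≤ 0 throughout, so the area is a single integral of |3*sin(2*t) - 4|.
∫[0,pi/2] (3*sin(2*t) - 4) dt = 3 - 2*pi; the area of that piece is -3 + 2*pi.

-3 + 2*pi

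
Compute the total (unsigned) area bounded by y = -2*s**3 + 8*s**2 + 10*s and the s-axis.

The curve meets the s-axis where -2*s**3 + 8*s**2 + 10*s = 0, i.e. -2*s*(s - 5)*(s + 1) = 0, at s = -1, 0, 5.
On [-1, 0] the curve lies below the axis; ∫[-1,0] (-2*s**3 + 8*s**2 + 10*s) ds = -11/6, giving area 11/6.
On [0, 5] the curve lies above the axis; ∫[0,5] (-2*s**3 + 8*s**2 + 10*s) ds = 875/6, giving area 875/6.
Total area = 11/6 + 875/6 = 443/3.

443/3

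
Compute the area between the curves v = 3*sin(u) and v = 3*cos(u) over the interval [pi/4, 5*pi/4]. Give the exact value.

6*sqrt(2)

On [pi/4, 5*pi/4], (3*sin(u)) - (3*cos(u)) = 3*sin(u) - 3*cos(u) is ≥ 0 throughout, so the area is a single integral of |3*sin(u) - 3*cos(u)|.
∫[pi/4,5*pi/4] (3*sin(u) - 3*cos(u)) du = 6*sqrt(2).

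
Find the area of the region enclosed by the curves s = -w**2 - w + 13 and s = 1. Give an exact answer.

343/6

Both boundary curves give s as a function of w, so integrate with respect to w. Setting them equal: -w**2 - w + 12 = 0, i.e. -(w - 3)*(w + 4) = 0, so they meet at w = -4, 3.
For w in [-4, 3], s = -w**2 - w + 13 is on the right; area = ∫[-4,3] (-w**2 - w + 12) dw = 343/6.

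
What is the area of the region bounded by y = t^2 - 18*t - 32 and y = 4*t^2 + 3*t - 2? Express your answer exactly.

Set the curves equal: t^2 - 18*t - 32 = 4*t^2 + 3*t - 2, so -3*t^2 - 21*t - 30 = 0, which factors as -3*(t + 2)*(t + 5) = 0. The curves meet at t = -5, -2.
On [-5, -2], y = t^2 - 18*t - 32 is on top; that piece has area ∫[-5,-2] (-3*t^2 - 21*t - 30) dt = 27/2.

27/2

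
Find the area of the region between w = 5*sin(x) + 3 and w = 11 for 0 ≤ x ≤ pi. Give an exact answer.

-10 + 8*pi

On [0, pi], (5*sin(x) + 3) - (11) = 5*sin(x) - 8 is ≤ 0 throughout, so the area is a single integral of |5*sin(x) - 8|.
∫[0,pi] (5*sin(x) - 8) dx = 10 - 8*pi; the area of that piece is -10 + 8*pi.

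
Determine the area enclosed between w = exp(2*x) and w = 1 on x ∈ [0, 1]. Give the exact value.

-3/2 + exp(2)/2

On [0, 1], (exp(2*x)) - (1) = exp(2*x) - 1 is ≥ 0 throughout, so the area is a single integral of |exp(2*x) - 1|.
∫[0,1] (exp(2*x) - 1) dx = -3/2 + exp(2)/2.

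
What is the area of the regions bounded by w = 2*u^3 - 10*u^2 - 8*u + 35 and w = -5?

937/6

Set the curves equal: 2*u^3 - 10*u^2 - 8*u + 35 = -5, so 2*u^3 - 10*u^2 - 8*u + 40 = 0, which factors as 2*(u - 5)*(u - 2)*(u + 2) = 0. The curves meet at u = -2, 2, 5.
On [-2, 2], w = 2*u^3 - 10*u^2 - 8*u + 35 is on top; that piece has area ∫[-2,2] (2*u^3 - 10*u^2 - 8*u + 40) du = 320/3.
On [2, 5], w = -5 is on top; that piece has area ∫[2,5] (-(2*u^3 - 10*u^2 - 8*u + 40)) du = 99/2.
Total enclosed area = 320/3 + 99/2 = 937/6.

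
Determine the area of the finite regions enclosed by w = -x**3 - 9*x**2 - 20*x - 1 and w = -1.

Set the curves equal: -x**3 - 9*x**2 - 20*x - 1 = -1, so -x**3 - 9*x**2 - 20*x = 0, which factors as -x*(x + 4)*(x + 5) = 0. The curves meet at x = -5, -4, 0.
On [-5, -4], w = -1 is on top; that piece has area ∫[-5,-4] (-(-x**3 - 9*x**2 - 20*x)) dx = 3/4.
On [-4, 0], w = -x**3 - 9*x**2 - 20*x - 1 is on top; that piece has area ∫[-4,0] (-x**3 - 9*x**2 - 20*x) dx = 32.
Total enclosed area = 3/4 + 32 = 131/4.

131/4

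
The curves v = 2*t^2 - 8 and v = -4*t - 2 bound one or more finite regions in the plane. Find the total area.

64/3

Set the curves equal: 2*t^2 - 8 = -4*t - 2, so 2*t^2 + 4*t - 6 = 0, which factors as 2*(t - 1)*(t + 3) = 0. The curves meet at t = -3, 1.
On [-3, 1], v = -4*t - 2 is on top; that piece has area ∫[-3,1] (-(2*t^2 + 4*t - 6)) dt = 64/3.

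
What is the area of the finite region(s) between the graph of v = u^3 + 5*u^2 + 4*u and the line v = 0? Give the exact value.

The curve meets the u-axis where u^3 + 5*u^2 + 4*u = 0, i.e. u*(u + 1)*(u + 4) = 0, at u = -4, -1, 0.
On [-4, -1] the curve lies above the axis; ∫[-4,-1] (u^3 + 5*u^2 + 4*u) du = 45/4, giving area 45/4.
On [-1, 0] the curve lies below the axis; ∫[-1,0] (u^3 + 5*u^2 + 4*u) du = -7/12, giving area 7/12.
Total area = 45/4 + 7/12 = 71/6.

71/6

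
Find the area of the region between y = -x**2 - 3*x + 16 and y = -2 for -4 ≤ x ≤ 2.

102

On [-4, 2], (-x**2 - 3*x + 16) - (-2) = -x**2 - 3*x + 18 is ≥ 0 throughout, so the area is a single integral of |-x**2 - 3*x + 18|.
∫[-4,2] (-x**2 - 3*x + 18) dx = 102.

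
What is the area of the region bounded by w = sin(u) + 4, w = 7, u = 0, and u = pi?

On [0, pi], (sin(u) + 4) - (7) = sin(u) - 3 is ≤ 0 throughout, so the area is a single integral of |sin(u) - 3|.
∫[0,pi] (sin(u) - 3) du = 2 - 3*pi; the area of that piece is -2 + 3*pi.

-2 + 3*pi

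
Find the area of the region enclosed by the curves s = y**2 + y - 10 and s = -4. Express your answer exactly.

125/6

Both boundary curves give s as a function of y, so integrate with respect to y. Setting them equal: y**2 + y - 6 = 0, i.e. (y - 2)*(y + 3) = 0, so they meet at y = -3, 2.
For y in [-3, 2], s = y**2 + y - 10 is on the left; area = ∫[-3,2] (-(y**2 + y - 6)) dy = 125/6.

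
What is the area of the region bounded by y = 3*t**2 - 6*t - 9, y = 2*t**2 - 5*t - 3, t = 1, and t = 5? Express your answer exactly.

20

The difference (3*t**2 - 6*t - 9) - (2*t**2 - 5*t - 3) = t**2 - t - 6 changes sign at t = 3 inside [1, 5], so split the integral there.
∫[1,3] (t**2 - t - 6) dt = -22/3; the area of that piece is 22/3.
∫[3,5] (t**2 - t - 6) dt = 38/3.
Total area = 22/3 + 38/3 = 20.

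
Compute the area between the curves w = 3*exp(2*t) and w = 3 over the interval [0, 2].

-15/2 + 3*exp(4)/2

On [0, 2], (3*exp(2*t)) - (3) = 3*exp(2*t) - 3 is ≥ 0 throughout, so the area is a single integral of |3*exp(2*t) - 3|.
∫[0,2] (3*exp(2*t) - 3) dt = -15/2 + 3*exp(4)/2.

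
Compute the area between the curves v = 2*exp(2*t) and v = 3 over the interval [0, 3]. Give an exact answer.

-11 - 7*log(2)/2 + log(6)/2 + 5*log(3)/2 + exp(6)

The difference (2*exp(2*t)) - (3) = 2*exp(2*t) - 3 changes sign at t = -log(2)/2 + log(3)/2 inside [0, 3], so split the integral there.
∫[0,-log(2)/2 + log(3)/2] (2*exp(2*t) - 3) dt = log(2*sqrt(6)/9) + 1/2; the area of that piece is -1/2 + log(3*sqrt(6)/4).
∫[-log(2)/2 + log(3)/2,3] (2*exp(2*t) - 3) dt = -21/2 - 3*log(2)/2 + 3*log(3)/2 + exp(6).
Total area = (-1/2 + log(3*sqrt(6)/4)) + (-21/2 - 3*log(2)/2 + 3*log(3)/2 + exp(6)) = -11 - 7*log(2)/2 + log(6)/2 + 5*log(3)/2 + exp(6).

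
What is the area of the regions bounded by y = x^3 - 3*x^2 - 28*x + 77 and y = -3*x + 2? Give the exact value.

Set the curves equal: x^3 - 3*x^2 - 28*x + 77 = -3*x + 2, so x^3 - 3*x^2 - 25*x + 75 = 0, which factors as (x - 5)*(x - 3)*(x + 5) = 0. The curves meet at x = -5, 3, 5.
On [-5, 3], y = x^3 - 3*x^2 - 28*x + 77 is on top; that piece has area ∫[-5,3] (x^3 - 3*x^2 - 25*x + 75) dx = 512.
On [3, 5], y = -3*x + 2 is on top; that piece has area ∫[3,5] (-(x^3 - 3*x^2 - 25*x + 75)) dx = 12.
Total enclosed area = 512 + 12 = 524.

524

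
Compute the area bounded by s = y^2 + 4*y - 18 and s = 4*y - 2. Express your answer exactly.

256/3

Both boundary curves give s as a function of y, so integrate with respect to y. Setting them equal: y^2 - 16 = 0, i.e. (y - 4)*(y + 4) = 0, so they meet at y = -4, 4.
For y in [-4, 4], s = y^2 + 4*y - 18 is on the left; area = ∫[-4,4] (-(y^2 - 16)) dy = 256/3.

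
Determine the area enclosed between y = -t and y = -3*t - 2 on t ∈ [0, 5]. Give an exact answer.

35

On [0, 5], (-t) - (-3*t - 2) = 2*t + 2 is ≥ 0 throughout, so the area is a single integral of |2*t + 2|.
∫[0,5] (2*t + 2) dt = 35.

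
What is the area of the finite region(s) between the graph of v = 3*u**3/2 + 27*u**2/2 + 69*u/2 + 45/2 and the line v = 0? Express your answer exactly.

12

The curve meets the u-axis where 3*u**3/2 + 27*u**2/2 + 69*u/2 + 45/2 = 0, i.e. 3*(u + 1)*(u + 3)*(u + 5)/2 = 0, at u = -5, -3, -1.
On [-5, -3] the curve lies above the axis; ∫[-5,-3] (3*u**3/2 + 27*u**2/2 + 69*u/2 + 45/2) du = 6, giving area 6.
On [-3, -1] the curve lies below the axis; ∫[-3,-1] (3*u**3/2 + 27*u**2/2 + 69*u/2 + 45/2) du = -6, giving area 6.
Total area = 6 + 6 = 12.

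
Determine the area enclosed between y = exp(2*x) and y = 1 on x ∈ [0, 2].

-5/2 + exp(4)/2

On [0, 2], (exp(2*x)) - (1) = exp(2*x) - 1 is ≥ 0 throughout, so the area is a single integral of |exp(2*x) - 1|.
∫[0,2] (exp(2*x) - 1) dx = -5/2 + exp(4)/2.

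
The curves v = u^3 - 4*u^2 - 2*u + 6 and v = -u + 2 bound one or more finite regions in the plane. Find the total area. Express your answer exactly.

253/12

Set the curves equal: u^3 - 4*u^2 - 2*u + 6 = -u + 2, so u^3 - 4*u^2 - u + 4 = 0, which factors as (u - 4)*(u - 1)*(u + 1) = 0. The curves meet at u = -1, 1, 4.
On [-1, 1], v = u^3 - 4*u^2 - 2*u + 6 is on top; that piece has area ∫[-1,1] (u^3 - 4*u^2 - u + 4) du = 16/3.
On [1, 4], v = -u + 2 is on top; that piece has area ∫[1,4] (-(u^3 - 4*u^2 - u + 4)) du = 63/4.
Total enclosed area = 16/3 + 63/4 = 253/12.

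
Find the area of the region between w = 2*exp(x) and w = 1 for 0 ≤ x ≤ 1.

On [0, 1], (2*exp(x)) - (1) = 2*exp(x) - 1 is ≥ 0 throughout, so the area is a single integral of |2*exp(x) - 1|.
∫[0,1] (2*exp(x) - 1) dx = -3 + 2*exp(1).

-3 + 2*exp(1)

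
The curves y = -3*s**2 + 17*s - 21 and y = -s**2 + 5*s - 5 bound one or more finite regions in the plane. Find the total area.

8/3

Set the curves equal: -3*s**2 + 17*s - 21 = -s**2 + 5*s - 5, so -2*s**2 + 12*s - 16 = 0, which factors as -2*(s - 4)*(s - 2) = 0. The curves meet at s = 2, 4.
On [2, 4], y = -3*s**2 + 17*s - 21 is on top; that piece has area ∫[2,4] (-2*s**2 + 12*s - 16) ds = 8/3.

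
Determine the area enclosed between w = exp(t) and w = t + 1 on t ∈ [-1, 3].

On [-1, 3], (exp(t)) - (t + 1) = -t + exp(t) - 1 is ≥ 0 throughout, so the area is a single integral of |-t + exp(t) - 1|.
∫[-1,3] (-t + exp(t) - 1) dt = -8 - exp(-1) + exp(3).

-8 - exp(-1) + exp(3)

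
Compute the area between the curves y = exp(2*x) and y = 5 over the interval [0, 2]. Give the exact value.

The difference (exp(2*x)) - (5) = exp(2*x) - 5 changes sign at x = log(5)/2 inside [0, 2], so split the integral there.
∫[0,log(5)/2] (exp(2*x) - 5) dx = 2 - 5*log(5)/2; the area of that piece is -2 + 5*log(5)/2.
∫[log(5)/2,2] (exp(2*x) - 5) dx = -25/2 + 5*log(5)/2 + exp(4)/2.
Total area = (-2 + 5*log(5)/2) + (-25/2 + 5*log(5)/2 + exp(4)/2) = -29/2 + 5*log(5) + exp(4)/2.

-29/2 + 5*log(5) + exp(4)/2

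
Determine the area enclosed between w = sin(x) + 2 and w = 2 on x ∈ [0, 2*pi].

The difference (sin(x) + 2) - (2) = sin(x) changes sign at x = pi inside [0, 2*pi], so split the integral there.
∫[0,pi] (sin(x)) dx = 2.
∫[pi,2*pi] (sin(x)) dx = -2; the area of that piece is 2.
Total area = 2 + 2 = 4.

4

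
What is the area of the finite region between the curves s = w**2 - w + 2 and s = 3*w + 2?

Both boundary curves give s as a function of w, so integrate with respect to w. Setting them equal: w**2 - 4*w = 0, i.e. w*(w - 4) = 0, so they meet at w = 0, 4.
For w in [0, 4], s = w**2 - w + 2 is on the left; area = ∫[0,4] (-(w**2 - 4*w)) dw = 32/3.

32/3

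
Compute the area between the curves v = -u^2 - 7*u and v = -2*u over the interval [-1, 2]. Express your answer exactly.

The difference (-u^2 - 7*u) - (-2*u) = -u^2 - 5*u changes sign at u = 0 inside [-1, 2], so split the integral there.
∫[-1,0] (-u^2 - 5*u) du = 13/6.
∫[0,2] (-u^2 - 5*u) du = -38/3; the area of that piece is 38/3.
Total area = 13/6 + 38/3 = 89/6.

89/6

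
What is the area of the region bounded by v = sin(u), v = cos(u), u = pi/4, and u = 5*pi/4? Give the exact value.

On [pi/4, 5*pi/4], (sin(u)) - (cos(u)) = sin(u) - cos(u) is ≥ 0 throughout, so the area is a single integral of |sin(u) - cos(u)|.
∫[pi/4,5*pi/4] (sin(u) - cos(u)) du = 2*sqrt(2).

2*sqrt(2)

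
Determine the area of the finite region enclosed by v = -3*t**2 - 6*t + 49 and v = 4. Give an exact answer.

Set the curves equal: -3*t**2 - 6*t + 49 = 4, so -3*t**2 - 6*t + 45 = 0, which factors as -3*(t - 3)*(t + 5) = 0. The curves meet at t = -5, 3.
On [-5, 3], v = -3*t**2 - 6*t + 49 is on top; that piece has area ∫[-5,3] (-3*t**2 - 6*t + 45) dt = 256.

256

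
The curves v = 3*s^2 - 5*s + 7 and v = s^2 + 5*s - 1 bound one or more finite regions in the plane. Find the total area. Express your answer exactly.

Set the curves equal: 3*s^2 - 5*s + 7 = s^2 + 5*s - 1, so 2*s^2 - 10*s + 8 = 0, which factors as 2*(s - 4)*(s - 1) = 0. The curves meet at s = 1, 4.
On [1, 4], v = s^2 + 5*s - 1 is on top; that piece has area ∫[1,4] (-(2*s^2 - 10*s + 8)) ds = 9.

9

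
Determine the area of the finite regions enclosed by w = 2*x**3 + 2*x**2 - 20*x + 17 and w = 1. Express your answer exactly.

443/3

Set the curves equal: 2*x**3 + 2*x**2 - 20*x + 17 = 1, so 2*x**3 + 2*x**2 - 20*x + 16 = 0, which factors as 2*(x - 2)*(x - 1)*(x + 4) = 0. The curves meet at x = -4, 1, 2.
On [-4, 1], w = 2*x**3 + 2*x**2 - 20*x + 17 is on top; that piece has area ∫[-4,1] (2*x**3 + 2*x**2 - 20*x + 16) dx = 875/6.
On [1, 2], w = 1 is on top; that piece has area ∫[1,2] (-(2*x**3 + 2*x**2 - 20*x + 16)) dx = 11/6.
Total enclosed area = 875/6 + 11/6 = 443/3.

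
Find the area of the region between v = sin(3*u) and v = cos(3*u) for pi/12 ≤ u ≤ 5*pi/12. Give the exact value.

On [pi/12, 5*pi/12], (sin(3*u)) - (cos(3*u)) = sin(3*u) - cos(3*u) is ≥ 0 throughout, so the area is a single integral of |sin(3*u) - cos(3*u)|.
∫[pi/12,5*pi/12] (sin(3*u) - cos(3*u)) du = 2*sqrt(2)/3.

2*sqrt(2)/3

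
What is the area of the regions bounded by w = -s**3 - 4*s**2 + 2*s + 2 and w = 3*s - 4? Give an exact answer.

Set the curves equal: -s**3 - 4*s**2 + 2*s + 2 = 3*s - 4, so -s**3 - 4*s**2 - s + 6 = 0, which factors as -(s - 1)*(s + 2)*(s + 3) = 0. The curves meet at s = -3, -2, 1.
On [-3, -2], w = 3*s - 4 is on top; that piece has area ∫[-3,-2] (-(-s**3 - 4*s**2 - s + 6)) ds = 7/12.
On [-2, 1], w = -s**3 - 4*s**2 + 2*s + 2 is on top; that piece has area ∫[-2,1] (-s**3 - 4*s**2 - s + 6) ds = 45/4.
Total enclosed area = 7/12 + 45/4 = 71/6.

71/6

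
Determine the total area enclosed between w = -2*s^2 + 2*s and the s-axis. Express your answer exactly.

1/3

The curve meets the s-axis where -2*s^2 + 2*s = 0, i.e. -2*s*(s - 1) = 0, at s = 0, 1.
On [0, 1] the curve lies above the axis; ∫[0,1] (-2*s^2 + 2*s) ds = 1/3, giving area 1/3.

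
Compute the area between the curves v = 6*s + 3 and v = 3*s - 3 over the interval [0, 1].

On [0, 1], (6*s + 3) - (3*s - 3) = 3*s + 6 is ≥ 0 throughout, so the area is a single integral of |3*s + 6|.
∫[0,1] (3*s + 6) ds = 15/2.

15/2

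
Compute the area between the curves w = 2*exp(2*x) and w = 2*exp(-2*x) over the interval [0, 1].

-2 + exp(-2) + exp(2)

On [0, 1], (2*exp(2*x)) - (2*exp(-2*x)) = 2*exp(2*x) - 2*exp(-2*x) is ≥ 0 throughout, so the area is a single integral of |2*exp(2*x) - 2*exp(-2*x)|.
∫[0,1] (2*exp(2*x) - 2*exp(-2*x)) dx = -2 + exp(-2) + exp(2).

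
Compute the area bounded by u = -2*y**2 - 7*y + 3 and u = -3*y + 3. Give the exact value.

8/3

Both boundary curves give u as a function of y, so integrate with respect to y. Setting them equal: -2*y**2 - 4*y = 0, i.e. -2*y*(y + 2) = 0, so they meet at y = -2, 0.
For y in [-2, 0], u = -2*y**2 - 7*y + 3 is on the right; area = ∫[-2,0] (-2*y**2 - 4*y) dy = 8/3.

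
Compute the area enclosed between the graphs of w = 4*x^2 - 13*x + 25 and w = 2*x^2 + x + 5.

Set the curves equal: 4*x^2 - 13*x + 25 = 2*x^2 + x + 5, so 2*x^2 - 14*x + 20 = 0, which factors as 2*(x - 5)*(x - 2) = 0. The curves meet at x = 2, 5.
On [2, 5], w = 2*x^2 + x + 5 is on top; that piece has area ∫[2,5] (-(2*x^2 - 14*x + 20)) dx = 9.

9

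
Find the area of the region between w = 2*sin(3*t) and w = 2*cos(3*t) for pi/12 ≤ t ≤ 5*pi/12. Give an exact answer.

4*sqrt(2)/3

On [pi/12, 5*pi/12], (2*sin(3*t)) - (2*cos(3*t)) = 2*sin(3*t) - 2*cos(3*t) is ≥ 0 throughout, so the area is a single integral of |2*sin(3*t) - 2*cos(3*t)|.
∫[pi/12,5*pi/12] (2*sin(3*t) - 2*cos(3*t)) dt = 4*sqrt(2)/3.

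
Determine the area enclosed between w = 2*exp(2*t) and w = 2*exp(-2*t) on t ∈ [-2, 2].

The difference (2*exp(2*t)) - (2*exp(-2*t)) = 2*exp(2*t) - 2*exp(-2*t) changes sign at t = 0 inside [-2, 2], so split the integral there.
∫[-2,0] (2*exp(2*t) - 2*exp(-2*t)) dt = -exp(4) - exp(-4) + 2; the area of that piece is -2 + exp(-4) + exp(4).
∫[0,2] (2*exp(2*t) - 2*exp(-2*t)) dt = -2 + exp(-4) + exp(4).
Total area = (-2 + exp(-4) + exp(4)) + (-2 + exp(-4) + exp(4)) = -4 + 2*exp(-4) + 2*exp(4).

-4 + 2*exp(-4) + 2*exp(4)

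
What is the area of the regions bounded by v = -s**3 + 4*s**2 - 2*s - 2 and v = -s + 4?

71/6

Set the curves equal: -s**3 + 4*s**2 - 2*s - 2 = -s + 4, so -s**3 + 4*s**2 - s - 6 = 0, which factors as -(s - 3)*(s - 2)*(s + 1) = 0. The curves meet at s = -1, 2, 3.
On [-1, 2], v = -s + 4 is on top; that piece has area ∫[-1,2] (-(-s**3 + 4*s**2 - s - 6)) ds = 45/4.
On [2, 3], v = -s**3 + 4*s**2 - 2*s - 2 is on top; that piece has area ∫[2,3] (-s**3 + 4*s**2 - s - 6) ds = 7/12.
Total enclosed area = 45/4 + 7/12 = 71/6.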